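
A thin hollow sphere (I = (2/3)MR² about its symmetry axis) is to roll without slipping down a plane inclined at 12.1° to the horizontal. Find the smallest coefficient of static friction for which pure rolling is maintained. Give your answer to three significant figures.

μ_min ≈ 0.0858

The moment of inertia is (2/3)MR², giving k ≡ I/(MR²) = 2/3.
Newton's second law down the slope: Mg sinθ − f = Ma. The torque equation fR = Iα (with α = a/R) gives f = kMa.
These give a = g sinθ/(1+k) and the required friction f = kMg sinθ/(1+k).
With N = Mg cosθ, the no-slip condition f ≤ μN gives μ_min = f/N = k tanθ/(1+k).
μ_min = (2/3) × tan12.1° / 1.667 ≈ 0.0858.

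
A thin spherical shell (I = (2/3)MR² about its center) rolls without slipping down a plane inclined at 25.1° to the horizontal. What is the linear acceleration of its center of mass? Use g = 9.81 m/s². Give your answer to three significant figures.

The moment of inertia is (2/3)MR², giving k ≡ I/(MR²) = 2/3.
Translational: Mg sinθ − f = Ma. Rotational about the CM: fR = Iα = kMRa, so f = kMa.
Eliminating f: Mg sinθ = (1+k)Ma, so a = g sinθ/(1+k) = 9.81 × sin25.1° / 1.667 ≈ 2.50 m/s².

a ≈ 2.50 m/s²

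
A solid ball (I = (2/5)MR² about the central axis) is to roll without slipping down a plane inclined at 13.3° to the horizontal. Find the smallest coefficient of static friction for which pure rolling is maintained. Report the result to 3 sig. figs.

The moment of inertia is (2/5)MR², giving k ≡ I/(MR²) = 0.4.
Newton's second law down the slope: Mg sinθ − f = Ma. The torque equation fR = Iα (with α = a/R) gives f = kMa.
These give a = g sinθ/(1+k) and the required friction f = kMg sinθ/(1+k).
The normal force is N = Mg cosθ, so μ_min = f/N = k tanθ/(1+k).
μ_min = 0.4 × tan13.3° / 1.4 ≈ 0.0675.

μ_min ≈ 0.0675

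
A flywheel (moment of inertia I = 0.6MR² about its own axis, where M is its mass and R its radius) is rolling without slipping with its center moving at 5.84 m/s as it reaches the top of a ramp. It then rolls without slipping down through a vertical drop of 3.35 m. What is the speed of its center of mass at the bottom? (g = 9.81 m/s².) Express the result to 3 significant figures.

v ≈ 8.67 m/s

For this body I = 0.6MR², i.e. k = I/(MR²) = 0.6.
Since it rolls without slipping, ω = v/R and KE = ½Mv² + ½Iω² = ½(1+k)Mv² = (4/5)Mv².
Conserving energy between top and bottom: (4/5)Mv² = (4/5)Mv₀² + Mgh, hence v² = v₀² + 2gh/(1+k).
v = √(5.84² + 2×9.81×3.35/1.6) = √75.18 ≈ 8.67 m/s.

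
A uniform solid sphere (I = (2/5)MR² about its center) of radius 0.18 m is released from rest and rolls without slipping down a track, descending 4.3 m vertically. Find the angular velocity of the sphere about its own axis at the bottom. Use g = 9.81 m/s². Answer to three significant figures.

For this body I = (2/5)MR², i.e. k = I/(MR²) = 0.4.
The rolling condition ω = v/R makes the rotational term ½I(v/R)² = ½kMv², so KE_total = ½(1+k)Mv² = (7/10)Mv².
Energy conservation Mgh = ½(1+k)Mv² gives v = √(2gh/(1+k)) = √(2 × 9.81 × 4.3 / 1.4) = 7.763 m/s.
Then ω = v/R = 7.763 / 0.18 ≈ 43.1 rad/s.

ω ≈ 43.1 rad/s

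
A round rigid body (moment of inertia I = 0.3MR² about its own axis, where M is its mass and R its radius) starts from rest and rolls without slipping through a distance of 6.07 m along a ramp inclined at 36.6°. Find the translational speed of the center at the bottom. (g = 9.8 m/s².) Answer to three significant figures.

v ≈ 7.39 m/s

For this body I = 0.3MR², i.e. k = I/(MR²) = 0.3.
The rolling condition ω = v/R makes the rotational term ½I(v/R)² = ½kMv², so KE_total = ½(1+k)Mv² = (13/20)Mv².
The vertical drop is h = L sinθ = 6.07 × sin36.6° = 3.619 m.
Setting Mgh = (13/20)Mv² gives v = √(2gh/(1+k)) = √(2·9.8·3.619/1.3) ≈ 7.39 m/s.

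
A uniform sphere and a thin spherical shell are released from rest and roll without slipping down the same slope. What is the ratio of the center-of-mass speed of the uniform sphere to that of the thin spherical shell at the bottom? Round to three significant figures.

Each satisfies Mgh = ½(1+k)Mv² with k = I/(MR²), so v ∝ 1/√(1+k).
For the uniform sphere k = 0.4; for the thin spherical shell k = 2/3.
v₁/v₂ = √((1+k₂)/(1+k₁)) = √(1.667/1.4) ≈ 1.09.

v_ratio ≈ 1.09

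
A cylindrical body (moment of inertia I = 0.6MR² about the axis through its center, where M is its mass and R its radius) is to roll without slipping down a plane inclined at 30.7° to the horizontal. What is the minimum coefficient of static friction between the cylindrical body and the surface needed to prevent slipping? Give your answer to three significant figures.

μ_min ≈ 0.223

For this body I = 0.6MR², i.e. k = I/(MR²) = 0.6.
Newton's second law down the slope: Mg sinθ − f = Ma. The torque equation fR = Iα (with α = a/R) gives f = kMa.
These give a = g sinθ/(1+k) and the required friction f = kMg sinθ/(1+k).
The normal force is N = Mg cosθ, so μ_min = f/N = k tanθ/(1+k).
μ_min = 0.6 × tan30.7° / 1.6 ≈ 0.223.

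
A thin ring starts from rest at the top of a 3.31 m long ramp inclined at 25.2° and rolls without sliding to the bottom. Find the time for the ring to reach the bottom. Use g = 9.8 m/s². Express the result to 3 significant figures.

Here I = MR², so the shape factor k = I/(MR²) = 1.
Translational: Mg sinθ − f = Ma. Rotational about the CM: fR = Iα = kMRa, so f = kMa.
Hence a = g sinθ/(1+k) = 9.8×sin25.2°/2 = 2.086 m/s².
Starting from rest, L = ½at², so t = √(2L/a) = √(2×3.31/2.086) ≈ 1.78 s.

t ≈ 1.78 s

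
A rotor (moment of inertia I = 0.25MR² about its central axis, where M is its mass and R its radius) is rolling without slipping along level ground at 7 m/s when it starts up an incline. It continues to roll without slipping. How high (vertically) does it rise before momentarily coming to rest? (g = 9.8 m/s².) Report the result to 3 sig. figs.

With I = 0.25MR², the ratio k = I/(MR²) is 0.25.
Pure rolling means v = ωR; then KE = ½Mv² + ½I(v/R)² = ½(1+k)Mv² = (5/8)Mv².
At the top the kinetic energy is zero, so (5/8)Mv₀² = Mgh.
Thus h = (1+k)v₀²/(2g) = 1.25 × 7² / (2 × 9.8) ≈ 3.13 m.

h ≈ 3.13 m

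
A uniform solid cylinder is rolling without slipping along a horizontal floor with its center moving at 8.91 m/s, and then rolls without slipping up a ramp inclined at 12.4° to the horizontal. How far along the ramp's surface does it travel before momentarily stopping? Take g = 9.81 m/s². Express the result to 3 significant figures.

For this body I = (1/2)MR², i.e. k = I/(MR²) = 0.5.
Since it rolls without slipping, ω = v/R and KE = ½Mv² + ½Iω² = ½(1+k)Mv² = (3/4)Mv².
Setting this equal to Mgh gives the vertical rise h = (1+k)v₀²/(2g) = 1.5×8.91²/(2×9.81) = 6.069 m.
Along the incline, d = h/sinθ = 6.069/sin12.4° ≈ 28.3 m.

d ≈ 28.3 m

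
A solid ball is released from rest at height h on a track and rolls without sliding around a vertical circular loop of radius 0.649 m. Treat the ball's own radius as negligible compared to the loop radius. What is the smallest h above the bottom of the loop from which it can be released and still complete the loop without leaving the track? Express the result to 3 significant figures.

h_min ≈ 1.75 m

For this body I = (2/5)MR², i.e. k = I/(MR²) = 0.4.
At the top, contact is just lost when gravity alone supplies the centripetal force: Mg = Mv_top²/r, i.e. v_top² = gr.
With ω = v/R, the kinetic energy at speed v is ½(1+k)Mv² = (7/10)Mv².
Energy conservation from release (height h) to the top (height 2r): Mgh = Mg(2r) + (7/10)M·gr.
Thus h_min = 2r + (1+k)r/2 = r(2 + 1.4/2) = 0.649 × 2.7 ≈ 1.75 m.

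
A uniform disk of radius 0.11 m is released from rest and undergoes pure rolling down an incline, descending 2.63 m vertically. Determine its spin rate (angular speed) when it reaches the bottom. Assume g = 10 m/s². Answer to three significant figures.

ω ≈ 53.8 rad/s

Here I = (1/2)MR², so the shape factor k = I/(MR²) = 0.5.
The rolling condition ω = v/R makes the rotational term ½I(v/R)² = ½kMv², so KE_total = ½(1+k)Mv² = (3/4)Mv².
Energy conservation Mgh = ½(1+k)Mv² gives v = √(2gh/(1+k)) = √(2 × 10 × 2.63 / 1.5) = 5.922 m/s.
Then ω = v/R = 5.922 / 0.11 ≈ 53.8 rad/s.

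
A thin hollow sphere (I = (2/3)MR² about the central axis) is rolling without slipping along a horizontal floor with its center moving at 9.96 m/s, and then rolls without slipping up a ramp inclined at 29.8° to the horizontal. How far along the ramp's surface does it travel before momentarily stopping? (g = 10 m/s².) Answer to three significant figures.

Here I = (2/3)MR², so the shape factor k = I/(MR²) = 2/3.
The rolling condition ω = v/R makes the rotational term ½I(v/R)² = ½kMv², so KE_total = ½(1+k)Mv² = (5/6)Mv².
Setting this equal to Mgh gives the vertical rise h = (1+k)v₀²/(2g) = 1.667×9.96²/(2×10) = 8.267 m.
Along the incline, d = h/sinθ = 8.267/sin29.8° ≈ 16.6 m.

d ≈ 16.6 m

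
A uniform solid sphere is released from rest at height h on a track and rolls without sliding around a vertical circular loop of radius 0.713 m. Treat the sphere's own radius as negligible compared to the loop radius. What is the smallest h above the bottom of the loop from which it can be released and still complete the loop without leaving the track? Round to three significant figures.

h_min ≈ 1.93 m

The moment of inertia is (2/5)MR², giving k ≡ I/(MR²) = 0.4.
At the top, contact is just lost when gravity alone supplies the centripetal force: Mg = Mv_top²/r, i.e. v_top² = gr.
With ω = v/R, the kinetic energy at speed v is ½(1+k)Mv² = (7/10)Mv².
Energy conservation from release (height h) to the top (height 2r): Mgh = Mg(2r) + (7/10)M·gr.
Thus h_min = 2r + (1+k)r/2 = r(2 + 1.4/2) = 0.713 × 2.7 ≈ 1.93 m.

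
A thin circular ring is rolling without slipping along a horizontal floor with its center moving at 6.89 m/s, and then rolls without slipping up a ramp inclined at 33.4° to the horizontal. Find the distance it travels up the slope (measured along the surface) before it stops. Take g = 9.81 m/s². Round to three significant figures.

Here I = MR², so the shape factor k = I/(MR²) = 1.
Rolling without slipping gives ω = v/R, so the total kinetic energy is ½Mv² + ½Iω² = ½(1+k)Mv² = Mv².
Setting this equal to Mgh gives the vertical rise h = (1+k)v₀²/(2g) = 2×6.89²/(2×9.81) = 4.839 m.
Along the incline, d = h/sinθ = 4.839/sin33.4° ≈ 8.79 m.

d ≈ 8.79 m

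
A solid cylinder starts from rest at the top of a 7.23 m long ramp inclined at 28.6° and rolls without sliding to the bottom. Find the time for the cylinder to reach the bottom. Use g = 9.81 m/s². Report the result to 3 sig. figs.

t ≈ 2.15 s

The moment of inertia is (1/2)MR², giving k ≡ I/(MR²) = 0.5.
Translational: Mg sinθ − f = Ma. Rotational about the CM: fR = Iα = kMRa, so f = kMa.
Hence a = g sinθ/(1+k) = 9.81×sin28.6°/1.5 = 3.131 m/s².
With constant a from rest, t = √(2L/a) = √(2·7.23/3.131) ≈ 2.15 s.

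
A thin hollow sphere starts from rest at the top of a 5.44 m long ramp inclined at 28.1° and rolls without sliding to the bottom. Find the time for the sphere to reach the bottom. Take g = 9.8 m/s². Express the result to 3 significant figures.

For this body I = (2/3)MR², i.e. k = I/(MR²) = 2/3.
Translational: Mg sinθ − f = Ma. Rotational about the CM: fR = Iα = kMRa, so f = kMa.
Hence a = g sinθ/(1+k) = 9.8×sin28.1°/1.667 = 2.77 m/s².
With constant a from rest, t = √(2L/a) = √(2·5.44/2.77) ≈ 1.98 s.

t ≈ 1.98 s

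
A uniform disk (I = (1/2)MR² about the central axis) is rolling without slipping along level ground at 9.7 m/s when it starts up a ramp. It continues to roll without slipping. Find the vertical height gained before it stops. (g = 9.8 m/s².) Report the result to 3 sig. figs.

Here I = (1/2)MR², so the shape factor k = I/(MR²) = 0.5.
The rolling condition ω = v/R makes the rotational term ½I(v/R)² = ½kMv², so KE_total = ½(1+k)Mv² = (3/4)Mv².
At the top the kinetic energy is zero, so (3/4)Mv₀² = Mgh.
Thus h = (1+k)v₀²/(2g) = 1.5 × 9.7² / (2 × 9.8) ≈ 7.20 m.

h ≈ 7.20 m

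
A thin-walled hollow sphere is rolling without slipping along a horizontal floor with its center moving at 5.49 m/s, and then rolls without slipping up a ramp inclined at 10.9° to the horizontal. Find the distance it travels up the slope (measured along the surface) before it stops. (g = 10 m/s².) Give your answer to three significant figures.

Here I = (2/3)MR², so the shape factor k = I/(MR²) = 2/3.
Pure rolling means v = ωR; then KE = ½Mv² + ½I(v/R)² = ½(1+k)Mv² = (5/6)Mv².
Setting this equal to Mgh gives the vertical rise h = (1+k)v₀²/(2g) = 1.667×5.49²/(2×10) = 2.512 m.
The distance along the slope is d = h/sinθ = 2.512/sin10.9° ≈ 13.3 m.

d ≈ 13.3 m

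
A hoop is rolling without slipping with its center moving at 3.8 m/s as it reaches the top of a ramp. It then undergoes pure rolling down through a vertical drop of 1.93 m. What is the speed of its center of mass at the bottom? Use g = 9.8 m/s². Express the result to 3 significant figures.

The moment of inertia is MR², giving k ≡ I/(MR²) = 1.
The rolling condition ω = v/R makes the rotational term ½I(v/R)² = ½kMv², so KE_total = ½(1+k)Mv² = Mv².
Energy conservation: Mv₀² + Mgh = Mv², so v² = v₀² + 2gh/(1+k).
v = √(3.8² + 2×9.8×1.93/2) = √33.35 ≈ 5.78 m/s.

v ≈ 5.78 m/s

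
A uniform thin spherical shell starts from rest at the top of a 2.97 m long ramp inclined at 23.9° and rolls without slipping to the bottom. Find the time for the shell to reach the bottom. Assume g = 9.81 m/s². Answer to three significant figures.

t ≈ 1.58 s

For this body I = (2/3)MR², i.e. k = I/(MR²) = 2/3.
Along the incline Mg sinθ − f = Ma, and torque about the center fR = Iα = kMR²(a/R) gives f = kMa.
Hence a = g sinθ/(1+k) = 9.81×sin23.9°/1.667 = 2.385 m/s².
With constant a from rest, t = √(2L/a) = √(2·2.97/2.385) ≈ 1.58 s.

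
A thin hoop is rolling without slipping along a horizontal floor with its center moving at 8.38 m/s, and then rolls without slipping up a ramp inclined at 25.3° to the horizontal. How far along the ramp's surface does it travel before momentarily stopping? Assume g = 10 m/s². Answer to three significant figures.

With I = MR², the ratio k = I/(MR²) is 1.
Rolling without slipping gives ω = v/R, so the total kinetic energy is ½Mv² + ½Iω² = ½(1+k)Mv² = Mv².
Setting this equal to Mgh gives the vertical rise h = (1+k)v₀²/(2g) = 2×8.38²/(2×10) = 7.022 m.
Along the incline, d = h/sinθ = 7.022/sin25.3° ≈ 16.4 m.

d ≈ 16.4 m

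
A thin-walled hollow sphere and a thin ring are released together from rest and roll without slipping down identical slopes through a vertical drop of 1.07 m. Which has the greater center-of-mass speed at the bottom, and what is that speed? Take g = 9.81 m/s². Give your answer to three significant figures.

For rolling without slipping, Mgh = ½(1+k)Mv² where k = I/(MR²), so v = √(2gh/(1+k)).
Thin-walled hollow sphere: k = 2/3, giving v = √(2×9.81×1.07/1.667) = 3.549 m/s.
Thin ring: k = 1, giving v = √(2×9.81×1.07/2) = 3.24 m/s.
The smaller k wins: the thin-walled hollow sphere, at ≈ 3.55 m/s.

the thin-walled hollow sphere, at v ≈ 3.55 m/s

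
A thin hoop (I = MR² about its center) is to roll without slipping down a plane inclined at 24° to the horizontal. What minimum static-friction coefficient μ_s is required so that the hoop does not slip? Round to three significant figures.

The moment of inertia is MR², giving k ≡ I/(MR²) = 1.
Newton's second law down the slope: Mg sinθ − f = Ma. The torque equation fR = Iα (with α = a/R) gives f = kMa.
These give a = g sinθ/(1+k) and the required friction f = kMg sinθ/(1+k).
The normal force is N = Mg cosθ, so μ_min = f/N = k tanθ/(1+k).
μ_min = 1 × tan24° / 2 ≈ 0.223.

μ_min ≈ 0.223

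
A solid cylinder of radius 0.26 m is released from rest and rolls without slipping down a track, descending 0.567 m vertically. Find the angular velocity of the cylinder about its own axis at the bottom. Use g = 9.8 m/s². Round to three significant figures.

For this body I = (1/2)MR², i.e. k = I/(MR²) = 0.5.
Rolling without slipping gives ω = v/R, so the total kinetic energy is ½Mv² + ½Iω² = ½(1+k)Mv² = (3/4)Mv².
Energy conservation Mgh = ½(1+k)Mv² gives v = √(2gh/(1+k)) = √(2 × 9.8 × 0.567 / 1.5) = 2.722 m/s.
Then ω = v/R = 2.722 / 0.26 ≈ 10.5 rad/s.

ω ≈ 10.5 rad/s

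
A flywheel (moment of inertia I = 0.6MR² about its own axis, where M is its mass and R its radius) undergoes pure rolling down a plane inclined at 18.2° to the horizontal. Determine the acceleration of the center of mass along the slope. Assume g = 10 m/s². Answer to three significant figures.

a ≈ 1.95 m/s²

For this body I = 0.6MR², i.e. k = I/(MR²) = 0.6.
Translational: Mg sinθ − f = Ma. Rotational about the CM: fR = Iα = kMRa, so f = kMa.
Eliminating f: Mg sinθ = (1+k)Ma, so a = g sinθ/(1+k) = 10 × sin18.2° / 1.6 ≈ 1.95 m/s².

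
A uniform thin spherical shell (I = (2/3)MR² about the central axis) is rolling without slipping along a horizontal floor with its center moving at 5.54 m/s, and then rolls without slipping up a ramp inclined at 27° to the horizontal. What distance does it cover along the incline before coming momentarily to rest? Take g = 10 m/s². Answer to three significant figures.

For this body I = (2/3)MR², i.e. k = I/(MR²) = 2/3.
Rolling without slipping gives ω = v/R, so the total kinetic energy is ½Mv² + ½Iω² = ½(1+k)Mv² = (5/6)Mv².
Setting this equal to Mgh gives the vertical rise h = (1+k)v₀²/(2g) = 1.667×5.54²/(2×10) = 2.558 m.
The distance along the slope is d = h/sinθ = 2.558/sin27° ≈ 5.63 m.

d ≈ 5.63 m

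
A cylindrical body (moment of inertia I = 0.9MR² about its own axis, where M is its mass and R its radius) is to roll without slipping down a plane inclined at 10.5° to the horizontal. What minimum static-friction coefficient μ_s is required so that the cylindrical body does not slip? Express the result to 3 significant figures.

μ_min ≈ 0.0878

For this body I = 0.9MR², i.e. k = I/(MR²) = 0.9.
Translational: Mg sinθ − f = Ma. Rotational about the CM: fR = Iα = kMRa, so f = kMa.
These give a = g sinθ/(1+k) and the required friction f = kMg sinθ/(1+k).
The normal force is N = Mg cosθ, so μ_min = f/N = k tanθ/(1+k).
μ_min = 0.9 × tan10.5° / 1.9 ≈ 0.0878.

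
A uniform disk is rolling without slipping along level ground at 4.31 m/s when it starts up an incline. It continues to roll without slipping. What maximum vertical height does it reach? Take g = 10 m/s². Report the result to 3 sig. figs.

For this body I = (1/2)MR², i.e. k = I/(MR²) = 0.5.
Pure rolling means v = ωR; then KE = ½Mv² + ½I(v/R)² = ½(1+k)Mv² = (3/4)Mv².
All of this converts to potential energy at the highest point: (3/4)Mv₀² = Mgh.
Thus h = (1+k)v₀²/(2g) = 1.5 × 4.31² / (2 × 10) ≈ 1.39 m.

h ≈ 1.39 m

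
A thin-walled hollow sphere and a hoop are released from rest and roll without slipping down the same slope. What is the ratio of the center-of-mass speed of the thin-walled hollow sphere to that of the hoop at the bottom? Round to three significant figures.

v_ratio ≈ 1.10

Each satisfies Mgh = ½(1+k)Mv² with k = I/(MR²), so v ∝ 1/√(1+k).
For the thin-walled hollow sphere k = 2/3; for the hoop k = 1.
v₁/v₂ = √((1+k₂)/(1+k₁)) = √(2/1.667) ≈ 1.10.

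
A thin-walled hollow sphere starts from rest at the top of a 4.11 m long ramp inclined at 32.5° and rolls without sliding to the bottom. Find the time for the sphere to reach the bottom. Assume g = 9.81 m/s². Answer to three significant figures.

With I = (2/3)MR², the ratio k = I/(MR²) is 2/3.
Translational: Mg sinθ − f = Ma. Rotational about the CM: fR = Iα = kMRa, so f = kMa.
Hence a = g sinθ/(1+k) = 9.81×sin32.5°/1.667 = 3.163 m/s².
Starting from rest, L = ½at², so t = √(2L/a) = √(2×4.11/3.163) ≈ 1.61 s.

t ≈ 1.61 s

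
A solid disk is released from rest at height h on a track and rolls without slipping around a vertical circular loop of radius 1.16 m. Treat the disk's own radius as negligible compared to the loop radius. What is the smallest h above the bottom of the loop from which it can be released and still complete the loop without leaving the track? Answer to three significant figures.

Here I = (1/2)MR², so the shape factor k = I/(MR²) = 0.5.
At the top of the loop, the minimum-contact condition is Mg = Mv_top²/r, so v_top² = gr.
With ω = v/R, the kinetic energy at speed v is ½(1+k)Mv² = (3/4)Mv².
Energy conservation from release (height h) to the top (height 2r): Mgh = Mg(2r) + (3/4)M·gr.
Thus h_min = 2r + (1+k)r/2 = r(2 + 1.5/2) = 1.16 × 2.75 ≈ 3.19 m.

h_min ≈ 3.19 m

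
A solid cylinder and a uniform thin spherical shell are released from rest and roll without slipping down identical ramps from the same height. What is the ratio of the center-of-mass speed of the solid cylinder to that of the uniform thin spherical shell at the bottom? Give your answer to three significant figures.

v_ratio ≈ 1.05

Each satisfies Mgh = ½(1+k)Mv² with k = I/(MR²), so v ∝ 1/√(1+k).
For the solid cylinder k = 0.5; for the uniform thin spherical shell k = 2/3.
v₁/v₂ = √((1+k₂)/(1+k₁)) = √(1.667/1.5) ≈ 1.05.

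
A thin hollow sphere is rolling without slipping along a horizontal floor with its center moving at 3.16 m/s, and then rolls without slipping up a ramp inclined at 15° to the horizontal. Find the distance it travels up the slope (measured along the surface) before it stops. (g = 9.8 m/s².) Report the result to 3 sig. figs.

Here I = (2/3)MR², so the shape factor k = I/(MR²) = 2/3.
The rolling condition ω = v/R makes the rotational term ½I(v/R)² = ½kMv², so KE_total = ½(1+k)Mv² = (5/6)Mv².
Setting this equal to Mgh gives the vertical rise h = (1+k)v₀²/(2g) = 1.667×3.16²/(2×9.8) = 0.8491 m.
Along the incline, d = h/sinθ = 0.8491/sin15° ≈ 3.28 m.

d ≈ 3.28 m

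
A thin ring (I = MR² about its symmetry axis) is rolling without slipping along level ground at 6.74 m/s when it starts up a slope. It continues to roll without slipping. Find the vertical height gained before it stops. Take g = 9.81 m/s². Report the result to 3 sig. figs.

With I = MR², the ratio k = I/(MR²) is 1.
Pure rolling means v = ωR; then KE = ½Mv² + ½I(v/R)² = ½(1+k)Mv² = Mv².
All of this converts to potential energy at the highest point: Mv₀² = Mgh.
Thus h = (1+k)v₀²/(2g) = 2 × 6.74² / (2 × 9.81) ≈ 4.63 m.

h ≈ 4.63 m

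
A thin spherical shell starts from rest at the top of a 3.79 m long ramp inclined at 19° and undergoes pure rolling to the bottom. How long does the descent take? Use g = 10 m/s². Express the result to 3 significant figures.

t ≈ 1.97 s

With I = (2/3)MR², the ratio k = I/(MR²) is 2/3.
Translational: Mg sinθ − f = Ma. Rotational about the CM: fR = Iα = kMRa, so f = kMa.
Hence a = g sinθ/(1+k) = 10×sin19°/1.667 = 1.953 m/s².
With constant a from rest, t = √(2L/a) = √(2·3.79/1.953) ≈ 1.97 s.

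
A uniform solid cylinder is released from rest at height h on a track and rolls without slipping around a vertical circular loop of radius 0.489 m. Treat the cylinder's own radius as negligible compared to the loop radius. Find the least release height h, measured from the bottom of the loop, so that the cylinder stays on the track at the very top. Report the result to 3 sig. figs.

The moment of inertia is (1/2)MR², giving k ≡ I/(MR²) = 0.5.
At the top, contact is just lost when gravity alone supplies the centripetal force: Mg = Mv_top²/r, i.e. v_top² = gr.
With ω = v/R, the kinetic energy at speed v is ½(1+k)Mv² = (3/4)Mv².
Energy conservation from release (height h) to the top (height 2r): Mgh = Mg(2r) + (3/4)M·gr.
Thus h_min = 2r + (1+k)r/2 = r(2 + 1.5/2) = 0.489 × 2.75 ≈ 1.34 m.

h_min ≈ 1.34 m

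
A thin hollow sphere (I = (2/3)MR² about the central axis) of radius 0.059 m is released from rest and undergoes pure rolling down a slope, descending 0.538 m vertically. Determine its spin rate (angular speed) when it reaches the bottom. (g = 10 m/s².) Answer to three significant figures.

ω ≈ 43.1 rad/s

Here I = (2/3)MR², so the shape factor k = I/(MR²) = 2/3.
Rolling without slipping gives ω = v/R, so the total kinetic energy is ½Mv² + ½Iω² = ½(1+k)Mv² = (5/6)Mv².
Energy conservation Mgh = ½(1+k)Mv² gives v = √(2gh/(1+k)) = √(2 × 10 × 0.538 / 1.667) = 2.541 m/s.
The angular speed follows from ω = v/R = 2.541/0.059 ≈ 43.1 rad/s.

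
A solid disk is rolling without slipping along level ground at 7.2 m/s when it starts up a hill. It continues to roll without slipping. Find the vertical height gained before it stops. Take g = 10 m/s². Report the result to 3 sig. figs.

h ≈ 3.89 m

Here I = (1/2)MR², so the shape factor k = I/(MR²) = 0.5.
Rolling without slipping gives ω = v/R, so the total kinetic energy is ½Mv² + ½Iω² = ½(1+k)Mv² = (3/4)Mv².
At the top the kinetic energy is zero, so (3/4)Mv₀² = Mgh.
Thus h = (1+k)v₀²/(2g) = 1.5 × 7.2² / (2 × 10) ≈ 3.89 m.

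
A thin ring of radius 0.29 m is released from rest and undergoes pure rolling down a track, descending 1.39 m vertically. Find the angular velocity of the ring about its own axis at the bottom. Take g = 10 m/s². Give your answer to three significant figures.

ω ≈ 12.9 rad/s

For this body I = MR², i.e. k = I/(MR²) = 1.
Since it rolls without slipping, ω = v/R and KE = ½Mv² + ½Iω² = ½(1+k)Mv² = Mv².
Energy conservation Mgh = ½(1+k)Mv² gives v = √(2gh/(1+k)) = √(2 × 10 × 1.39 / 2) = 3.728 m/s.
The angular speed follows from ω = v/R = 3.728/0.29 ≈ 12.9 rad/s.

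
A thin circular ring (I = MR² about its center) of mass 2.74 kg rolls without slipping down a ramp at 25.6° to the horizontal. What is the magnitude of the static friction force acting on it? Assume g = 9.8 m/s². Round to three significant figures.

The moment of inertia is MR², giving k ≡ I/(MR²) = 1.
Along the incline Mg sinθ − f = Ma, and torque about the center fR = Iα = kMR²(a/R) gives f = kMa.
Combining, a = g sinθ/(1+k) and f = kMa = kMg sinθ/(1+k).
f = 1 × 2.74 × 9.8 × sin25.6° / 2 ≈ 5.80 N.

f ≈ 5.80 N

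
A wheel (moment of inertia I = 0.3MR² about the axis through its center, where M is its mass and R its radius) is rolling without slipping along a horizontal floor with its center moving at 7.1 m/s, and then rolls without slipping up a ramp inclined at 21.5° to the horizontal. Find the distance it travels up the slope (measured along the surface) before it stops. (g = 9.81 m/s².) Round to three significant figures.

d ≈ 9.11 m

Here I = 0.3MR², so the shape factor k = I/(MR²) = 0.3.
Since it rolls without slipping, ω = v/R and KE = ½Mv² + ½Iω² = ½(1+k)Mv² = (13/20)Mv².
Setting this equal to Mgh gives the vertical rise h = (1+k)v₀²/(2g) = 1.3×7.1²/(2×9.81) = 3.34 m.
The distance along the slope is d = h/sinθ = 3.34/sin21.5° ≈ 9.11 m.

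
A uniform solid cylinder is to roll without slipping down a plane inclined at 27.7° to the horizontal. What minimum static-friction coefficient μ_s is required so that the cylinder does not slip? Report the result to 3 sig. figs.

For this body I = (1/2)MR², i.e. k = I/(MR²) = 0.5.
Newton's second law down the slope: Mg sinθ − f = Ma. The torque equation fR = Iα (with α = a/R) gives f = kMa.
These give a = g sinθ/(1+k) and the required friction f = kMg sinθ/(1+k).
With N = Mg cosθ, the no-slip condition f ≤ μN gives μ_min = f/N = k tanθ/(1+k).
μ_min = 0.5 × tan27.7° / 1.5 ≈ 0.175.

μ_min ≈ 0.175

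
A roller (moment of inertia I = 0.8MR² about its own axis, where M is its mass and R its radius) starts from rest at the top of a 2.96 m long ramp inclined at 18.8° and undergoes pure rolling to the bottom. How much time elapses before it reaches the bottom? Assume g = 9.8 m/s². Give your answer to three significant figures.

With I = 0.8MR², the ratio k = I/(MR²) is 0.8.
Newton's second law down the slope: Mg sinθ − f = Ma. The torque equation fR = Iα (with α = a/R) gives f = kMa.
Hence a = g sinθ/(1+k) = 9.8×sin18.8°/1.8 = 1.755 m/s².
With constant a from rest, t = √(2L/a) = √(2·2.96/1.755) ≈ 1.84 s.

t ≈ 1.84 s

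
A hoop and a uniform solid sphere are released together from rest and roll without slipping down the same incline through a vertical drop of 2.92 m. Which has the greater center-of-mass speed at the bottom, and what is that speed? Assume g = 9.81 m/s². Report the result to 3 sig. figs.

the uniform solid sphere, at v ≈ 6.40 m/s

For rolling without slipping, Mgh = ½(1+k)Mv² where k = I/(MR²), so v = √(2gh/(1+k)).
Hoop: k = 1, giving v = √(2×9.81×2.92/2) = 5.352 m/s.
Uniform solid sphere: k = 0.4, giving v = √(2×9.81×2.92/1.4) = 6.397 m/s.
The smaller k wins: the uniform solid sphere, at ≈ 6.40 m/s.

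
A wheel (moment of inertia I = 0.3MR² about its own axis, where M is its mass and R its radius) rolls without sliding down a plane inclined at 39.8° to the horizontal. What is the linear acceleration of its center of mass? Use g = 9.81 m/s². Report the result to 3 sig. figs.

For this body I = 0.3MR², i.e. k = I/(MR²) = 0.3.
Newton's second law down the slope: Mg sinθ − f = Ma. The torque equation fR = Iα (with α = a/R) gives f = kMa.
Eliminating f: Mg sinθ = (1+k)Ma, so a = g sinθ/(1+k) = 9.81 × sin39.8° / 1.3 ≈ 4.83 m/s².

a ≈ 4.83 m/s²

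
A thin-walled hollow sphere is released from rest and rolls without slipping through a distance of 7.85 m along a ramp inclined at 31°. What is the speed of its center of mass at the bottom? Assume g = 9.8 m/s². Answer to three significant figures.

v ≈ 6.90 m/s

Here I = (2/3)MR², so the shape factor k = I/(MR²) = 2/3.
Since it rolls without slipping, ω = v/R and KE = ½Mv² + ½Iω² = ½(1+k)Mv² = (5/6)Mv².
The vertical drop is h = L sinθ = 7.85 × sin31° = 4.043 m.
Energy conservation: Mgh = (5/6)Mv², so v = √(2gh/(1+k)) = √(2 × 9.8 × 4.043 / 1.667) ≈ 6.90 m/s.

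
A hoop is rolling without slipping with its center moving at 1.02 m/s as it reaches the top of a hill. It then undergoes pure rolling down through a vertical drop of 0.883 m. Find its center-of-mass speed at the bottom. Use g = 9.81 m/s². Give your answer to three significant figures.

With I = MR², the ratio k = I/(MR²) is 1.
Pure rolling means v = ωR; then KE = ½Mv² + ½I(v/R)² = ½(1+k)Mv² = Mv².
Energy conservation: Mv₀² + Mgh = Mv², so v² = v₀² + 2gh/(1+k).
v = √(1.02² + 2×9.81×0.883/2) = √9.703 ≈ 3.11 m/s.

v ≈ 3.11 m/s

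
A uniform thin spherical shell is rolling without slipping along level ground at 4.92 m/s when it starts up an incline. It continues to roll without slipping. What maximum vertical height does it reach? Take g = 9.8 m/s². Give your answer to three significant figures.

For this body I = (2/3)MR², i.e. k = I/(MR²) = 2/3.
Pure rolling means v = ωR; then KE = ½Mv² + ½I(v/R)² = ½(1+k)Mv² = (5/6)Mv².
All of this converts to potential energy at the highest point: (5/6)Mv₀² = Mgh.
Thus h = (1+k)v₀²/(2g) = 1.667 × 4.92² / (2 × 9.8) ≈ 2.06 m.

h ≈ 2.06 m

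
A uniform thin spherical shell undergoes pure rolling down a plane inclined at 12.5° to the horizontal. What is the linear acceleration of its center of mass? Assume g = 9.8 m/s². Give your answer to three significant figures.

For this body I = (2/3)MR², i.e. k = I/(MR²) = 2/3.
Newton's second law down the slope: Mg sinθ − f = Ma. The torque equation fR = Iα (with α = a/R) gives f = kMa.
Eliminating f: Mg sinθ = (1+k)Ma, so a = g sinθ/(1+k) = 9.8 × sin12.5° / 1.667 ≈ 1.27 m/s².

a ≈ 1.27 m/s²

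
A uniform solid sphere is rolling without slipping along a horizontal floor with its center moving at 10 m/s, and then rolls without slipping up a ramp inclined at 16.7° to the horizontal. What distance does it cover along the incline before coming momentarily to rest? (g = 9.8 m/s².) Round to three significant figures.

d ≈ 24.9 m

The moment of inertia is (2/5)MR², giving k ≡ I/(MR²) = 0.4.
Rolling without slipping gives ω = v/R, so the total kinetic energy is ½Mv² + ½Iω² = ½(1+k)Mv² = (7/10)Mv².
Setting this equal to Mgh gives the vertical rise h = (1+k)v₀²/(2g) = 1.4×10²/(2×9.8) = 7.143 m.
The distance along the slope is d = h/sinθ = 7.143/sin16.7° ≈ 24.9 m.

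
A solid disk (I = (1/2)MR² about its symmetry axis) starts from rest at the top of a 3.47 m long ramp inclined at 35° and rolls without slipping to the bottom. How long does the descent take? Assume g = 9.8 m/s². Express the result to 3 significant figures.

t ≈ 1.36 s

With I = (1/2)MR², the ratio k = I/(MR²) is 0.5.
Translational: Mg sinθ − f = Ma. Rotational about the CM: fR = Iα = kMRa, so f = kMa.
Hence a = g sinθ/(1+k) = 9.8×sin35°/1.5 = 3.747 m/s².
With constant a from rest, t = √(2L/a) = √(2·3.47/3.747) ≈ 1.36 s.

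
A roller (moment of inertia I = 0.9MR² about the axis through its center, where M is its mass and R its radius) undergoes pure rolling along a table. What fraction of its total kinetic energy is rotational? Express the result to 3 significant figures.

fraction ≈ 0.474

With I = 0.9MR², the ratio k = I/(MR²) is 0.9.
Since ω = v/R, the translational part is ½Mv² and the rotational part is ½I(v/R)² = ½kMv²; the total is ½(1+k)Mv².
The rotational fraction is therefore k/(1+k) = 0.9/1.9 ≈ 0.474.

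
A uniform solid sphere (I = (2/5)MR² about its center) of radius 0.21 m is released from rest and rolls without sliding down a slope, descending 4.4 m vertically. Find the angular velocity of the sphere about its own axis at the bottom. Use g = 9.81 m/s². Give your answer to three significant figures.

The moment of inertia is (2/5)MR², giving k ≡ I/(MR²) = 0.4.
Pure rolling means v = ωR; then KE = ½Mv² + ½I(v/R)² = ½(1+k)Mv² = (7/10)Mv².
Energy conservation Mgh = ½(1+k)Mv² gives v = √(2gh/(1+k)) = √(2 × 9.81 × 4.4 / 1.4) = 7.853 m/s.
Then ω = v/R = 7.853 / 0.21 ≈ 37.4 rad/s.

ω ≈ 37.4 rad/s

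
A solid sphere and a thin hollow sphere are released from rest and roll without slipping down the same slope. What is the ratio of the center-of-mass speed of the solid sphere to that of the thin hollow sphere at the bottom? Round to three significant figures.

Each satisfies Mgh = ½(1+k)Mv² with k = I/(MR²), so v ∝ 1/√(1+k).
For the solid sphere k = 0.4; for the thin hollow sphere k = 2/3.
v₁/v₂ = √((1+k₂)/(1+k₁)) = √(1.667/1.4) ≈ 1.09.

v_ratio ≈ 1.09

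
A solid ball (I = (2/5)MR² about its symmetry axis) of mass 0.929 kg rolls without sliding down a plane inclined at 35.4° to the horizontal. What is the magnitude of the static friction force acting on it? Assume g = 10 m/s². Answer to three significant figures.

Here I = (2/5)MR², so the shape factor k = I/(MR²) = 0.4.
Translational: Mg sinθ − f = Ma. Rotational about the CM: fR = Iα = kMRa, so f = kMa.
Combining, a = g sinθ/(1+k) and f = kMa = kMg sinθ/(1+k).
f = 0.4 × 0.929 × 10 × sin35.4° / 1.4 ≈ 1.54 N.

f ≈ 1.54 N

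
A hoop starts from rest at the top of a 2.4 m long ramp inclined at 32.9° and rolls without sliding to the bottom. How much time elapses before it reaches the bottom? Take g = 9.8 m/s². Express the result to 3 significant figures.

t ≈ 1.34 s

For this body I = MR², i.e. k = I/(MR²) = 1.
Along the incline Mg sinθ − f = Ma, and torque about the center fR = Iα = kMR²(a/R) gives f = kMa.
Hence a = g sinθ/(1+k) = 9.8×sin32.9°/2 = 2.662 m/s².
With constant a from rest, t = √(2L/a) = √(2·2.4/2.662) ≈ 1.34 s.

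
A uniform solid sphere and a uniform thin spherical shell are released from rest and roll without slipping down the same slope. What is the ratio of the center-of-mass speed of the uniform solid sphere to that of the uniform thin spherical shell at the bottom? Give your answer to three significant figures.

v_ratio ≈ 1.09

Each satisfies Mgh = ½(1+k)Mv² with k = I/(MR²), so v ∝ 1/√(1+k).
For the uniform solid sphere k = 0.4; for the uniform thin spherical shell k = 2/3.
v₁/v₂ = √((1+k₂)/(1+k₁)) = √(1.667/1.4) ≈ 1.09.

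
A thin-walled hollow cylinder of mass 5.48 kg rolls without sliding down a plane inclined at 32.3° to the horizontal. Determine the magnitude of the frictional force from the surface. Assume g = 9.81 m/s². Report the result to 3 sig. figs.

f ≈ 14.4 N

Here I = MR², so the shape factor k = I/(MR²) = 1.
Newton's second law down the slope: Mg sinθ − f = Ma. The torque equation fR = Iα (with α = a/R) gives f = kMa.
Combining, a = g sinθ/(1+k) and f = kMa = kMg sinθ/(1+k).
f = 1 × 5.48 × 9.81 × sin32.3° / 2 ≈ 14.4 N.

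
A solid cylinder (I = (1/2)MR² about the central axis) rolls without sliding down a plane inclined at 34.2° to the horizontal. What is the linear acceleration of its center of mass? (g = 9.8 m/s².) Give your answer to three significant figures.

With I = (1/2)MR², the ratio k = I/(MR²) is 0.5.
Translational: Mg sinθ − f = Ma. Rotational about the CM: fR = Iα = kMRa, so f = kMa.
Eliminating f: Mg sinθ = (1+k)Ma, so a = g sinθ/(1+k) = 9.8 × sin34.2° / 1.5 ≈ 3.67 m/s².

a ≈ 3.67 m/s²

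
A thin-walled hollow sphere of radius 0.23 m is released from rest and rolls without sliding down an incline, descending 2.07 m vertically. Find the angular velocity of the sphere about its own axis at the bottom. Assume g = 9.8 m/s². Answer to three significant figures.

The moment of inertia is (2/3)MR², giving k ≡ I/(MR²) = 2/3.
Since it rolls without slipping, ω = v/R and KE = ½Mv² + ½Iω² = ½(1+k)Mv² = (5/6)Mv².
Energy conservation Mgh = ½(1+k)Mv² gives v = √(2gh/(1+k)) = √(2 × 9.8 × 2.07 / 1.667) = 4.934 m/s.
Then ω = v/R = 4.934 / 0.23 ≈ 21.5 rad/s.

ω ≈ 21.5 rad/s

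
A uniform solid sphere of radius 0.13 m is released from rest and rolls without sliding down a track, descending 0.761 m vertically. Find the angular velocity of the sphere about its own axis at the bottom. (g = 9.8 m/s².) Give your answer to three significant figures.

With I = (2/5)MR², the ratio k = I/(MR²) is 0.4.
The rolling condition ω = v/R makes the rotational term ½I(v/R)² = ½kMv², so KE_total = ½(1+k)Mv² = (7/10)Mv².
Energy conservation Mgh = ½(1+k)Mv² gives v = √(2gh/(1+k)) = √(2 × 9.8 × 0.761 / 1.4) = 3.264 m/s.
Then ω = v/R = 3.264 / 0.13 ≈ 25.1 rad/s.

ω ≈ 25.1 rad/s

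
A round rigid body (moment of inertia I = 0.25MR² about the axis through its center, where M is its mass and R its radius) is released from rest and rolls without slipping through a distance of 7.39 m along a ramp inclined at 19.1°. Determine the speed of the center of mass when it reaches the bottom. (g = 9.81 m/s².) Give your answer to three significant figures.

v ≈ 6.16 m/s

Here I = 0.25MR², so the shape factor k = I/(MR²) = 0.25.
Since it rolls without slipping, ω = v/R and KE = ½Mv² + ½Iω² = ½(1+k)Mv² = (5/8)Mv².
The vertical drop is h = L sinθ = 7.39 × sin19.1° = 2.418 m.
Energy conservation: Mgh = (5/8)Mv², so v = √(2gh/(1+k)) = √(2 × 9.81 × 2.418 / 1.25) ≈ 6.16 m/s.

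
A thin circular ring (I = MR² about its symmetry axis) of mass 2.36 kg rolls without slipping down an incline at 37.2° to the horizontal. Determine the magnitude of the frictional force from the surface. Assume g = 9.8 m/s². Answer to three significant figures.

f ≈ 6.99 N

Here I = MR², so the shape factor k = I/(MR²) = 1.
Newton's second law down the slope: Mg sinθ − f = Ma. The torque equation fR = Iα (with α = a/R) gives f = kMa.
Combining, a = g sinθ/(1+k) and f = kMa = kMg sinθ/(1+k).
f = 1 × 2.36 × 9.8 × sin37.2° / 2 ≈ 6.99 N.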